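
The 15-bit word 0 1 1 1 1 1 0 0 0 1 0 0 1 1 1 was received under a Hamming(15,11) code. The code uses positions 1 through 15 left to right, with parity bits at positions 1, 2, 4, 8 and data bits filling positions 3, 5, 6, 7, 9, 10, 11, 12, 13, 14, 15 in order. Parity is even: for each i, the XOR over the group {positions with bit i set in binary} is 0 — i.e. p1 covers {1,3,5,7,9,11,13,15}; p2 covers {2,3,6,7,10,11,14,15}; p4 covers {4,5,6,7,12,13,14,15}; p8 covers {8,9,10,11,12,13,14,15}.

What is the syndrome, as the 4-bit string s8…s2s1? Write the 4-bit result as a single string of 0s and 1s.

0000

s1 (pos 1,3,5,7,9,11,13,15): 0⊕1⊕1⊕0⊕0⊕0⊕1⊕1 = 0
s2 (pos 2,3,6,7,10,11,14,15): 1⊕1⊕1⊕0⊕1⊕0⊕1⊕1 = 0
s4 (pos 4,5,6,7,12,13,14,15): 1⊕1⊕1⊕0⊕0⊕1⊕1⊕1 = 0
s8 (pos 8,9,10,11,12,13,14,15): 0⊕0⊕1⊕0⊕0⊕1⊕1⊕1 = 0
Syndrome s8…s1 = 0000 → no error.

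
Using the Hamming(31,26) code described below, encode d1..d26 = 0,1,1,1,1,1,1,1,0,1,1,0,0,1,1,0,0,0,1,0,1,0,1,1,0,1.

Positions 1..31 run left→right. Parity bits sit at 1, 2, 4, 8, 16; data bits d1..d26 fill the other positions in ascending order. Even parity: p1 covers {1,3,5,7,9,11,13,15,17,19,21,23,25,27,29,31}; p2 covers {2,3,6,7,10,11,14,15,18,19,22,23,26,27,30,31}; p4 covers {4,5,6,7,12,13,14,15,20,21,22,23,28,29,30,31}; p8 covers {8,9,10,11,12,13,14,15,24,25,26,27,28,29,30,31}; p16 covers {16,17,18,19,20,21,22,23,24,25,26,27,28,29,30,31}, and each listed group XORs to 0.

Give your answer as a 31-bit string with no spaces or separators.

Place data at non-parity positions: p1 p2 0 p4 1 1 1 p8 1 1 1 1 0 1 1 p16 0 0 1 1 0 0 0 1 0 1 0 1 1 0 1
p1 (pos 1,3,5,7,9,11,13,15,17,19,21,23,25,27,29,31): XOR of data positions = 0⊕1⊕1⊕1⊕1⊕0⊕1⊕0⊕1⊕0⊕0⊕0⊕0⊕1⊕1 = 0
p2 (pos 2,3,6,7,10,11,14,15,18,19,22,23,26,27,30,31): XOR of data positions = 0⊕1⊕1⊕1⊕1⊕1⊕1⊕0⊕1⊕0⊕0⊕1⊕0⊕0⊕1 = 1
p4 (pos 4,5,6,7,12,13,14,15,20,21,22,23,28,29,30,31): XOR of data positions = 1⊕1⊕1⊕1⊕0⊕1⊕1⊕1⊕0⊕0⊕0⊕1⊕1⊕0⊕1 = 0
p8 (pos 8,9,10,11,12,13,14,15,24,25,26,27,28,29,30,31): XOR of data positions = 1⊕1⊕1⊕1⊕0⊕1⊕1⊕1⊕0⊕1⊕0⊕1⊕1⊕0⊕1 = 1
p16 (pos 16,17,18,19,20,21,22,23,24,25,26,27,28,29,30,31): XOR of data positions = 0⊕0⊕1⊕1⊕0⊕0⊕0⊕1⊕0⊕1⊕0⊕1⊕1⊕0⊕1 = 1
Codeword: 0100111111110111001100010101101

0100111111110111001100010101101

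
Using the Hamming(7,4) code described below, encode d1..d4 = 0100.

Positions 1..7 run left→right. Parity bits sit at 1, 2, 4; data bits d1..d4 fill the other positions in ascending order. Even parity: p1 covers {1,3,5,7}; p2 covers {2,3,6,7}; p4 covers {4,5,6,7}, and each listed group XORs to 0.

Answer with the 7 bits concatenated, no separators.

1001100

Place data at non-parity positions: p1 p2 0 p4 1 0 0
p1 (pos 1,3,5,7): XOR of data positions = 0⊕1⊕0 = 1
p2 (pos 2,3,6,7): XOR of data positions = 0⊕0⊕0 = 0
p4 (pos 4,5,6,7): XOR of data positions = 1⊕0⊕0 = 1
Codeword: 1001100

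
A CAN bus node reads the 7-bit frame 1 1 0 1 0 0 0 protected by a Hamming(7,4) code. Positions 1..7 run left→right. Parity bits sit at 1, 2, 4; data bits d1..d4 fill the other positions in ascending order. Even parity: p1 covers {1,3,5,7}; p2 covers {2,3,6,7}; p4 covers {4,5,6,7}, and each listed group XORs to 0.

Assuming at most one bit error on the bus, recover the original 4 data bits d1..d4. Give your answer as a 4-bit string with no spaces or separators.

0001

s1 (pos 1,3,5,7): 1⊕0⊕0⊕0 = 1
s2 (pos 2,3,6,7): 1⊕0⊕0⊕0 = 1
s4 (pos 4,5,6,7): 1⊕0⊕0⊕0 = 1
Syndrome s4…s1 = 111 → error at position 7.
Flip position 7: 1101000 → 1101001
Read data bits from positions 3,5,6,7: 0001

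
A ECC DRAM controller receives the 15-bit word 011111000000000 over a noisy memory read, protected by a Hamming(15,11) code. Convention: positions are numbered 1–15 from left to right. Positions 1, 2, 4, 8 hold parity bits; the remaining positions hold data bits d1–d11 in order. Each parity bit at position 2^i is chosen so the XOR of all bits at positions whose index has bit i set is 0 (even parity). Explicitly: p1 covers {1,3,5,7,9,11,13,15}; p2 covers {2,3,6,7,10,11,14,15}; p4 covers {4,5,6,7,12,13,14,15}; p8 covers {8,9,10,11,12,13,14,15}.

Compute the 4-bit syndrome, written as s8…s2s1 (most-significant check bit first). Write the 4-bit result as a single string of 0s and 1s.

0110

s1 (pos 1,3,5,7,9,11,13,15): 0⊕1⊕1⊕0⊕0⊕0⊕0⊕0 = 0
s2 (pos 2,3,6,7,10,11,14,15): 1⊕1⊕1⊕0⊕0⊕0⊕0⊕0 = 1
s4 (pos 4,5,6,7,12,13,14,15): 1⊕1⊕1⊕0⊕0⊕0⊕0⊕0 = 1
s8 (pos 8,9,10,11,12,13,14,15): 0⊕0⊕0⊕0⊕0⊕0⊕0⊕0 = 0
Syndrome s8…s1 = 0110 → error at position 6.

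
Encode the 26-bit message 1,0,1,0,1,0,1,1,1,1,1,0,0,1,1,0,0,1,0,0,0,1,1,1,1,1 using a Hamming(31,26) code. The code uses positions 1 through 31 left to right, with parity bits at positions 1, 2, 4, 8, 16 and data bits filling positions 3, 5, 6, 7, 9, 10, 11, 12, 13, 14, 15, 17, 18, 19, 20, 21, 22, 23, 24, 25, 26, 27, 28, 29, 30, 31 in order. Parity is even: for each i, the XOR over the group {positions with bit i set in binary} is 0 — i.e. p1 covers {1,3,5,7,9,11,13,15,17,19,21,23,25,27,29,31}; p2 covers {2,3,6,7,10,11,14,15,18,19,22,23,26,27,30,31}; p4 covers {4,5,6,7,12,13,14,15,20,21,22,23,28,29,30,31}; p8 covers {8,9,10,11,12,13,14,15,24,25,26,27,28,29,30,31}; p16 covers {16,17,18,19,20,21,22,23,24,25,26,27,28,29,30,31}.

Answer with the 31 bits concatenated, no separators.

0011010110111110001100100011111

Place data at non-parity positions: p1 p2 1 p4 0 1 0 p8 1 0 1 1 1 1 1 p16 0 0 1 1 0 0 1 0 0 0 1 1 1 1 1
p1 (pos 1,3,5,7,9,11,13,15,17,19,21,23,25,27,29,31): XOR of data positions = 1⊕0⊕0⊕1⊕1⊕1⊕1⊕0⊕1⊕0⊕1⊕0⊕1⊕1⊕1 = 0
p2 (pos 2,3,6,7,10,11,14,15,18,19,22,23,26,27,30,31): XOR of data positions = 1⊕1⊕0⊕0⊕1⊕1⊕1⊕0⊕1⊕0⊕1⊕0⊕1⊕1⊕1 = 0
p4 (pos 4,5,6,7,12,13,14,15,20,21,22,23,28,29,30,31): XOR of data positions = 0⊕1⊕0⊕1⊕1⊕1⊕1⊕1⊕0⊕0⊕1⊕1⊕1⊕1⊕1 = 1
p8 (pos 8,9,10,11,12,13,14,15,24,25,26,27,28,29,30,31): XOR of data positions = 1⊕0⊕1⊕1⊕1⊕1⊕1⊕0⊕0⊕0⊕1⊕1⊕1⊕1⊕1 = 1
p16 (pos 16,17,18,19,20,21,22,23,24,25,26,27,28,29,30,31): XOR of data positions = 0⊕0⊕1⊕1⊕0⊕0⊕1⊕0⊕0⊕0⊕1⊕1⊕1⊕1⊕1 = 0
Codeword: 0011010110111110001100100011111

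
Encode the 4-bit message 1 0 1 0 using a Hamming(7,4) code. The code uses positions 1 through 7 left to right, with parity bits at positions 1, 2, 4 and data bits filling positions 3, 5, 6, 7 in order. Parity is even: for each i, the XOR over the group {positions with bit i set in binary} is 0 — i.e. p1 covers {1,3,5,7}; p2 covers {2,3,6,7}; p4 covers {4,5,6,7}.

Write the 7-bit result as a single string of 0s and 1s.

1011010

Place data at non-parity positions: p1 p2 1 p4 0 1 0
p1 (pos 1,3,5,7): XOR of data positions = 1⊕0⊕0 = 1
p2 (pos 2,3,6,7): XOR of data positions = 1⊕1⊕0 = 0
p4 (pos 4,5,6,7): XOR of data positions = 0⊕1⊕0 = 1
Codeword: 1011010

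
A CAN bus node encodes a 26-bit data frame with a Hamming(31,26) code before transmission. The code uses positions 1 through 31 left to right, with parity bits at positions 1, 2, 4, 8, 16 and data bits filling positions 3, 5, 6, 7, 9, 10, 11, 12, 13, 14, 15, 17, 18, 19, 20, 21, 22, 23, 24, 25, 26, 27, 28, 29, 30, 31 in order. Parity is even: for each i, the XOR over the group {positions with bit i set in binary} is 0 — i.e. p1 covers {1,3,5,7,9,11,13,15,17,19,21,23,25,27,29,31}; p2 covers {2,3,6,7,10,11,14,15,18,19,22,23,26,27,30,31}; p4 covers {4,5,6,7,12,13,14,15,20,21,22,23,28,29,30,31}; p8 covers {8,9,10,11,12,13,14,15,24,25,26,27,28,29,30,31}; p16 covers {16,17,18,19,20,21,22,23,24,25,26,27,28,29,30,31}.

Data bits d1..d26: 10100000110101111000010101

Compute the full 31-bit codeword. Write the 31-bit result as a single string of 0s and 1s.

0110010100001100101111000010101

Place data at non-parity positions: p1 p2 1 p4 0 1 0 p8 0 0 0 0 1 1 0 p16 1 0 1 1 1 1 0 0 0 0 1 0 1 0 1
p1 (pos 1,3,5,7,9,11,13,15,17,19,21,23,25,27,29,31): XOR of data positions = 1⊕0⊕0⊕0⊕0⊕1⊕0⊕1⊕1⊕1⊕0⊕0⊕1⊕1⊕1 = 0
p2 (pos 2,3,6,7,10,11,14,15,18,19,22,23,26,27,30,31): XOR of data positions = 1⊕1⊕0⊕0⊕0⊕1⊕0⊕0⊕1⊕1⊕0⊕0⊕1⊕0⊕1 = 1
p4 (pos 4,5,6,7,12,13,14,15,20,21,22,23,28,29,30,31): XOR of data positions = 0⊕1⊕0⊕0⊕1⊕1⊕0⊕1⊕1⊕1⊕0⊕0⊕1⊕0⊕1 = 0
p8 (pos 8,9,10,11,12,13,14,15,24,25,26,27,28,29,30,31): XOR of data positions = 0⊕0⊕0⊕0⊕1⊕1⊕0⊕0⊕0⊕0⊕1⊕0⊕1⊕0⊕1 = 1
p16 (pos 16,17,18,19,20,21,22,23,24,25,26,27,28,29,30,31): XOR of data positions = 1⊕0⊕1⊕1⊕1⊕1⊕0⊕0⊕0⊕0⊕1⊕0⊕1⊕0⊕1 = 0
Codeword: 0110010100001100101111000010101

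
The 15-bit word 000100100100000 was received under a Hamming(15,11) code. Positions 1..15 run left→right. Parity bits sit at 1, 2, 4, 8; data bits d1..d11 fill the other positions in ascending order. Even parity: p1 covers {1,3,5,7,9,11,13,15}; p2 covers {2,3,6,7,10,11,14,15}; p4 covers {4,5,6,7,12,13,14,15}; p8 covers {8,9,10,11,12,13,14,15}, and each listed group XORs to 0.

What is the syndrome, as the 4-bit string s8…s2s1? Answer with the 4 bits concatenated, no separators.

1001

s1 (pos 1,3,5,7,9,11,13,15): 0⊕0⊕0⊕1⊕0⊕0⊕0⊕0 = 1
s2 (pos 2,3,6,7,10,11,14,15): 0⊕0⊕0⊕1⊕1⊕0⊕0⊕0 = 0
s4 (pos 4,5,6,7,12,13,14,15): 1⊕0⊕0⊕1⊕0⊕0⊕0⊕0 = 0
s8 (pos 8,9,10,11,12,13,14,15): 0⊕0⊕1⊕0⊕0⊕0⊕0⊕0 = 1
Syndrome s8…s1 = 1001 → error at position 9.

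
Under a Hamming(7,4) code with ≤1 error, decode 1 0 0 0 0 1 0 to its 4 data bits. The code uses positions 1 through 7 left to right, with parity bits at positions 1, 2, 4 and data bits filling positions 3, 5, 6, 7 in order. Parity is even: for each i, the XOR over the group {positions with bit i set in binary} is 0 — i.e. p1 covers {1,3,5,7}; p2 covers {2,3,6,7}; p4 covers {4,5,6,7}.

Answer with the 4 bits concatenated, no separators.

0011

s1 (pos 1,3,5,7): 1⊕0⊕0⊕0 = 1
s2 (pos 2,3,6,7): 0⊕0⊕1⊕0 = 1
s4 (pos 4,5,6,7): 0⊕0⊕1⊕0 = 1
Syndrome s4…s1 = 111 → error at position 7.
Flip position 7: 1000010 → 1000011
Read data bits from positions 3,5,6,7: 0011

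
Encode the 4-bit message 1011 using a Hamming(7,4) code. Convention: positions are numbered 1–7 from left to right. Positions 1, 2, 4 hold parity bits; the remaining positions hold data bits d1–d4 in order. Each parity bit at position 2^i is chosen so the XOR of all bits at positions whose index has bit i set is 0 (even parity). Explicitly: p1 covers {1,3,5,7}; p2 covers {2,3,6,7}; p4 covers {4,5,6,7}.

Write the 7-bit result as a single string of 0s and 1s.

0110011

Place data at non-parity positions: p1 p2 1 p4 0 1 1
p1 (pos 1,3,5,7): XOR of data positions = 1⊕0⊕1 = 0
p2 (pos 2,3,6,7): XOR of data positions = 1⊕1⊕1 = 1
p4 (pos 4,5,6,7): XOR of data positions = 0⊕1⊕1 = 0
Codeword: 0110011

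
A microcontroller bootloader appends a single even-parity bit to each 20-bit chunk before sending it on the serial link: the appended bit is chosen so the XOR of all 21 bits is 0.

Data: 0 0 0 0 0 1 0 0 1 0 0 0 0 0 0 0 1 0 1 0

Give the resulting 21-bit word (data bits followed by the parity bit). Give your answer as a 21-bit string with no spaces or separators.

000001001000000010100

XOR of the 20 data bits: 0⊕0⊕0⊕0⊕0⊕1⊕0⊕0⊕1⊕0⊕0⊕0⊕0⊕0⊕0⊕0⊕1⊕0⊕1⊕0 = 0
Parity bit = 0 (so all 21 bits XOR to 0).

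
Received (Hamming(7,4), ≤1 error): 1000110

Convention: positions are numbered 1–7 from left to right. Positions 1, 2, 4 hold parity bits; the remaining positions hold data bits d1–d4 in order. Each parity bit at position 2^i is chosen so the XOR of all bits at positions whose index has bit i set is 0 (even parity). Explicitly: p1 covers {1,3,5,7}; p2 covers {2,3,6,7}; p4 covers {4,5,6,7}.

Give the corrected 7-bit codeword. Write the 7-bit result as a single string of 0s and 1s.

1100110

s1 (pos 1,3,5,7): 1⊕0⊕1⊕0 = 0
s2 (pos 2,3,6,7): 0⊕0⊕1⊕0 = 1
s4 (pos 4,5,6,7): 0⊕1⊕1⊕0 = 0
Syndrome s4…s1 = 010 → error at position 2.
Flip position 2: 1000110 → 1100110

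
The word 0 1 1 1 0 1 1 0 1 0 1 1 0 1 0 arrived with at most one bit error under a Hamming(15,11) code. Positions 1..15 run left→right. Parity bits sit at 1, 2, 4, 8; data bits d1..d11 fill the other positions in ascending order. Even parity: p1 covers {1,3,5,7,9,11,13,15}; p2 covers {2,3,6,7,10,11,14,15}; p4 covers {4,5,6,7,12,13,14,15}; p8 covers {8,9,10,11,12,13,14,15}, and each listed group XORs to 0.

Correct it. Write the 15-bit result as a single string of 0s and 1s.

s1 (pos 1,3,5,7,9,11,13,15): 0⊕1⊕0⊕1⊕1⊕1⊕0⊕0 = 0
s2 (pos 2,3,6,7,10,11,14,15): 1⊕1⊕1⊕1⊕0⊕1⊕1⊕0 = 0
s4 (pos 4,5,6,7,12,13,14,15): 1⊕0⊕1⊕1⊕1⊕0⊕1⊕0 = 1
s8 (pos 8,9,10,11,12,13,14,15): 0⊕1⊕0⊕1⊕1⊕0⊕1⊕0 = 0
Syndrome s8…s1 = 0100 → error at position 4.
Flip position 4: 011101101011010 → 011001101011010

011001101011010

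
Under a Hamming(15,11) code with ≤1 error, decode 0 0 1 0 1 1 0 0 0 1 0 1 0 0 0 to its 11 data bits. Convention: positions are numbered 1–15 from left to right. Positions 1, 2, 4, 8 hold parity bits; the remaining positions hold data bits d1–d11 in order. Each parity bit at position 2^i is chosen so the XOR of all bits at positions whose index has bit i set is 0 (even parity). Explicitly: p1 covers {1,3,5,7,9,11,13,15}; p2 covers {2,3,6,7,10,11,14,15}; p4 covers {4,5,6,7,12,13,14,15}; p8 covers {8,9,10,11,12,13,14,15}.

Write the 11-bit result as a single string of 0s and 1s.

s1 (pos 1,3,5,7,9,11,13,15): 0⊕1⊕1⊕0⊕0⊕0⊕0⊕0 = 0
s2 (pos 2,3,6,7,10,11,14,15): 0⊕1⊕1⊕0⊕1⊕0⊕0⊕0 = 1
s4 (pos 4,5,6,7,12,13,14,15): 0⊕1⊕1⊕0⊕1⊕0⊕0⊕0 = 1
s8 (pos 8,9,10,11,12,13,14,15): 0⊕0⊕1⊕0⊕1⊕0⊕0⊕0 = 0
Syndrome s8…s1 = 0110 → error at position 6.
Flip position 6: 001011000101000 → 001010000101000
Read data bits from positions 3,5,6,7,9,10,11,12,13,14,15: 11000101000

11000101000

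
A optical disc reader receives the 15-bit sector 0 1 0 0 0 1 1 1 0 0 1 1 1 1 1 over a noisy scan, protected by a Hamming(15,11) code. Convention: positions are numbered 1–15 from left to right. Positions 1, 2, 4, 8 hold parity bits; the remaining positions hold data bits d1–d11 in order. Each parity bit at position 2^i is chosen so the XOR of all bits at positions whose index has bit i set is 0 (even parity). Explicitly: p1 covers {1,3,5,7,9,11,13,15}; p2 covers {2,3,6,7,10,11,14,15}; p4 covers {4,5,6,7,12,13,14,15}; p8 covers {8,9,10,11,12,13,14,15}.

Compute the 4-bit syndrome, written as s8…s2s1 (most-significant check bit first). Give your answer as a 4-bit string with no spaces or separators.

0000

s1 (pos 1,3,5,7,9,11,13,15): 0⊕0⊕0⊕1⊕0⊕1⊕1⊕1 = 0
s2 (pos 2,3,6,7,10,11,14,15): 1⊕0⊕1⊕1⊕0⊕1⊕1⊕1 = 0
s4 (pos 4,5,6,7,12,13,14,15): 0⊕0⊕1⊕1⊕1⊕1⊕1⊕1 = 0
s8 (pos 8,9,10,11,12,13,14,15): 1⊕0⊕0⊕1⊕1⊕1⊕1⊕1 = 0
Syndrome s8…s1 = 0000 → no error.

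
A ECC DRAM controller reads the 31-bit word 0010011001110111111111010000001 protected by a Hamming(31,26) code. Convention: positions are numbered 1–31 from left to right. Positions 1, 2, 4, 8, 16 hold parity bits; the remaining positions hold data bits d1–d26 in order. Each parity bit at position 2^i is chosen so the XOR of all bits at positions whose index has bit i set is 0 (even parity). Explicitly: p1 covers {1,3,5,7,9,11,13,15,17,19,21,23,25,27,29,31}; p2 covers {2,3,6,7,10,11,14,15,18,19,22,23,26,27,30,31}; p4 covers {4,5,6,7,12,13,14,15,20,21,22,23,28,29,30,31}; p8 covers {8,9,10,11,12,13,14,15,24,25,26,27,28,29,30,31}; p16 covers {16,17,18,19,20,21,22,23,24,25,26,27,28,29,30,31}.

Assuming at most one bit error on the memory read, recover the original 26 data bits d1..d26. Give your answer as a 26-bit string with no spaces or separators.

s1 (pos 1,3,5,7,9,11,13,15,17,19,21,23,25,27,29,31): 0⊕1⊕0⊕1⊕0⊕1⊕0⊕1⊕1⊕1⊕1⊕0⊕0⊕0⊕0⊕1 = 0
s2 (pos 2,3,6,7,10,11,14,15,18,19,22,23,26,27,30,31): 0⊕1⊕1⊕1⊕1⊕1⊕1⊕1⊕1⊕1⊕1⊕0⊕0⊕0⊕0⊕1 = 1
s4 (pos 4,5,6,7,12,13,14,15,20,21,22,23,28,29,30,31): 0⊕0⊕1⊕1⊕1⊕0⊕1⊕1⊕1⊕1⊕1⊕0⊕0⊕0⊕0⊕1 = 1
s8 (pos 8,9,10,11,12,13,14,15,24,25,26,27,28,29,30,31): 0⊕0⊕1⊕1⊕1⊕0⊕1⊕1⊕1⊕0⊕0⊕0⊕0⊕0⊕0⊕1 = 1
s16 (pos 16,17,18,19,20,21,22,23,24,25,26,27,28,29,30,31): 1⊕1⊕1⊕1⊕1⊕1⊕1⊕0⊕1⊕0⊕0⊕0⊕0⊕0⊕0⊕1 = 1
Syndrome s16…s1 = 11110 → error at position 30.
Flip position 30: 0010011001110111111111010000001 → 0010011001110111111111010000011
Read data bits from positions 3,5,6,7,9,10,11,12,13,14,15,17,18,19,20,21,22,23,24,25,26,27,28,29,30,31: 10110111011111111010000011

10110111011111111010000011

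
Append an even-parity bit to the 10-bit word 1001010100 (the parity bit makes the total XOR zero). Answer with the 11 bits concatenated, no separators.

XOR of the 10 data bits: 1⊕0⊕0⊕1⊕0⊕1⊕0⊕1⊕0⊕0 = 0
Parity bit = 0 (so all 11 bits XOR to 0).

10010101000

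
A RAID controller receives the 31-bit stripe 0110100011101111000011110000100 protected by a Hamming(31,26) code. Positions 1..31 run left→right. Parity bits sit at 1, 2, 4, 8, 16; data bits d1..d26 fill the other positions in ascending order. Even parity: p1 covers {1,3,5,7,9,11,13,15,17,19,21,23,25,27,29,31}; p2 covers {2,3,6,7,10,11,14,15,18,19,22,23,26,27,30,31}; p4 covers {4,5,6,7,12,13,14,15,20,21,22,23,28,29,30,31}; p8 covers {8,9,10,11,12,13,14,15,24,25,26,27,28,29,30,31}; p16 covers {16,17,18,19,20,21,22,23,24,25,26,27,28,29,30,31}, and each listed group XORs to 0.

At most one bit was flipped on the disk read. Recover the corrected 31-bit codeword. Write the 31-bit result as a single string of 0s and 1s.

1110100011101111000011110000100

s1 (pos 1,3,5,7,9,11,13,15,17,19,21,23,25,27,29,31): 0⊕1⊕1⊕0⊕1⊕1⊕1⊕1⊕0⊕0⊕1⊕1⊕0⊕0⊕1⊕0 = 1
s2 (pos 2,3,6,7,10,11,14,15,18,19,22,23,26,27,30,31): 1⊕1⊕0⊕0⊕1⊕1⊕1⊕1⊕0⊕0⊕1⊕1⊕0⊕0⊕0⊕0 = 0
s4 (pos 4,5,6,7,12,13,14,15,20,21,22,23,28,29,30,31): 0⊕1⊕0⊕0⊕0⊕1⊕1⊕1⊕0⊕1⊕1⊕1⊕0⊕1⊕0⊕0 = 0
s8 (pos 8,9,10,11,12,13,14,15,24,25,26,27,28,29,30,31): 0⊕1⊕1⊕1⊕0⊕1⊕1⊕1⊕1⊕0⊕0⊕0⊕0⊕1⊕0⊕0 = 0
s16 (pos 16,17,18,19,20,21,22,23,24,25,26,27,28,29,30,31): 1⊕0⊕0⊕0⊕0⊕1⊕1⊕1⊕1⊕0⊕0⊕0⊕0⊕1⊕0⊕0 = 0
Syndrome s16…s1 = 00001 → error at position 1.
Flip position 1: 0110100011101111000011110000100 → 1110100011101111000011110000100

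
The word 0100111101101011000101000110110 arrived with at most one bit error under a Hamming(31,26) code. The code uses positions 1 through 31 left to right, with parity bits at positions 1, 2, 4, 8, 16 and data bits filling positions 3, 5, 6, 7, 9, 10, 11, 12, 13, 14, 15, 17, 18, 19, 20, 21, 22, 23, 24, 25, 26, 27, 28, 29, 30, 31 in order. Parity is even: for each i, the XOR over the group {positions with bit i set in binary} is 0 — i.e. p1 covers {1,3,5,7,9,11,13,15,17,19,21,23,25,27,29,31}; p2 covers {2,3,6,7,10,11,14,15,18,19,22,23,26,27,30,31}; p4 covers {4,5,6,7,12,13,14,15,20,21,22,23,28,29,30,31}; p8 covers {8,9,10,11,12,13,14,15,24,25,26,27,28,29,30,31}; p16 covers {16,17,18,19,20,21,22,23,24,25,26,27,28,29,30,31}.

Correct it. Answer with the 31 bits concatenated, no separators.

0100111101101011000101000110010

s1 (pos 1,3,5,7,9,11,13,15,17,19,21,23,25,27,29,31): 0⊕0⊕1⊕1⊕0⊕1⊕1⊕1⊕0⊕0⊕0⊕0⊕0⊕1⊕1⊕0 = 1
s2 (pos 2,3,6,7,10,11,14,15,18,19,22,23,26,27,30,31): 1⊕0⊕1⊕1⊕1⊕1⊕0⊕1⊕0⊕0⊕1⊕0⊕1⊕1⊕1⊕0 = 0
s4 (pos 4,5,6,7,12,13,14,15,20,21,22,23,28,29,30,31): 0⊕1⊕1⊕1⊕0⊕1⊕0⊕1⊕1⊕0⊕1⊕0⊕0⊕1⊕1⊕0 = 1
s8 (pos 8,9,10,11,12,13,14,15,24,25,26,27,28,29,30,31): 1⊕0⊕1⊕1⊕0⊕1⊕0⊕1⊕0⊕0⊕1⊕1⊕0⊕1⊕1⊕0 = 1
s16 (pos 16,17,18,19,20,21,22,23,24,25,26,27,28,29,30,31): 1⊕0⊕0⊕0⊕1⊕0⊕1⊕0⊕0⊕0⊕1⊕1⊕0⊕1⊕1⊕0 = 1
Syndrome s16…s1 = 11101 → error at position 29.
Flip position 29: 0100111101101011000101000110110 → 0100111101101011000101000110010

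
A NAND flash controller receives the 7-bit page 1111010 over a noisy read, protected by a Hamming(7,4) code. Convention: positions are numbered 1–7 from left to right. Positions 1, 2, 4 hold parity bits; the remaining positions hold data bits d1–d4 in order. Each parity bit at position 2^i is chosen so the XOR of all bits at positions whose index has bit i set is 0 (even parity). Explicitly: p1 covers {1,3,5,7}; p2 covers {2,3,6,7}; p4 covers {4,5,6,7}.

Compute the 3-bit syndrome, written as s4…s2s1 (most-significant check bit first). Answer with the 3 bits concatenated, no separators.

s1 (pos 1,3,5,7): 1⊕1⊕0⊕0 = 0
s2 (pos 2,3,6,7): 1⊕1⊕1⊕0 = 1
s4 (pos 4,5,6,7): 1⊕0⊕1⊕0 = 0
Syndrome s4…s1 = 010 → error at position 2.

010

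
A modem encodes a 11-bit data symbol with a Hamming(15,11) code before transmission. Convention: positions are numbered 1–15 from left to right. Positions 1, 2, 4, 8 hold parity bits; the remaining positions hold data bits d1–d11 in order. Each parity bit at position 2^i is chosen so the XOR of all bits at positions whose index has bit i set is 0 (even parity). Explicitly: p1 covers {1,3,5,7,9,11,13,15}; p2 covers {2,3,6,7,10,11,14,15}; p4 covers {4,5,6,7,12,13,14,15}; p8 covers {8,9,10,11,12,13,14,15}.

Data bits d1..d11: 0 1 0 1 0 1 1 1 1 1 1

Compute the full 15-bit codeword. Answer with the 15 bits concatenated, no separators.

110010100111111

Place data at non-parity positions: p1 p2 0 p4 1 0 1 p8 0 1 1 1 1 1 1
p1 (pos 1,3,5,7,9,11,13,15): XOR of data positions = 0⊕1⊕1⊕0⊕1⊕1⊕1 = 1
p2 (pos 2,3,6,7,10,11,14,15): XOR of data positions = 0⊕0⊕1⊕1⊕1⊕1⊕1 = 1
p4 (pos 4,5,6,7,12,13,14,15): XOR of data positions = 1⊕0⊕1⊕1⊕1⊕1⊕1 = 0
p8 (pos 8,9,10,11,12,13,14,15): XOR of data positions = 0⊕1⊕1⊕1⊕1⊕1⊕1 = 0
Codeword: 110010100111111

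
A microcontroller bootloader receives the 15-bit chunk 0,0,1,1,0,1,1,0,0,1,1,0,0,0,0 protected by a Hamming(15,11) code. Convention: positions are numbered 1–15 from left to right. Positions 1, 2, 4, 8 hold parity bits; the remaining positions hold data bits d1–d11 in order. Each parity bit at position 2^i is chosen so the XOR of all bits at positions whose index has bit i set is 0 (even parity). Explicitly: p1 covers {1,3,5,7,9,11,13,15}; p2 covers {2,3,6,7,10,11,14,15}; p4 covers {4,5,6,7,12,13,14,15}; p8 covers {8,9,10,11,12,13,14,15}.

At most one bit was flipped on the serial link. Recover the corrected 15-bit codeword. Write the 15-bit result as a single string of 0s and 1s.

s1 (pos 1,3,5,7,9,11,13,15): 0⊕1⊕0⊕1⊕0⊕1⊕0⊕0 = 1
s2 (pos 2,3,6,7,10,11,14,15): 0⊕1⊕1⊕1⊕1⊕1⊕0⊕0 = 1
s4 (pos 4,5,6,7,12,13,14,15): 1⊕0⊕1⊕1⊕0⊕0⊕0⊕0 = 1
s8 (pos 8,9,10,11,12,13,14,15): 0⊕0⊕1⊕1⊕0⊕0⊕0⊕0 = 0
Syndrome s8…s1 = 0111 → error at position 7.
Flip position 7: 001101100110000 → 001101000110000

001101000110000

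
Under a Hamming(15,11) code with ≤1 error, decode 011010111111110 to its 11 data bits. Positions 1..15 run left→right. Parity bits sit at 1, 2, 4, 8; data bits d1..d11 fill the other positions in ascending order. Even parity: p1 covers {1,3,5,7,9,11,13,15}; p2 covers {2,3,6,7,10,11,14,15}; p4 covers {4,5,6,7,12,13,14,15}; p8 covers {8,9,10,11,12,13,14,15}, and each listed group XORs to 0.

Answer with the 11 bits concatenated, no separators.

s1 (pos 1,3,5,7,9,11,13,15): 0⊕1⊕1⊕1⊕1⊕1⊕1⊕0 = 0
s2 (pos 2,3,6,7,10,11,14,15): 1⊕1⊕0⊕1⊕1⊕1⊕1⊕0 = 0
s4 (pos 4,5,6,7,12,13,14,15): 0⊕1⊕0⊕1⊕1⊕1⊕1⊕0 = 1
s8 (pos 8,9,10,11,12,13,14,15): 1⊕1⊕1⊕1⊕1⊕1⊕1⊕0 = 1
Syndrome s8…s1 = 1100 → error at position 12.
Flip position 12: 011010111111110 → 011010111110110
Read data bits from positions 3,5,6,7,9,10,11,12,13,14,15: 11011110110

11011110110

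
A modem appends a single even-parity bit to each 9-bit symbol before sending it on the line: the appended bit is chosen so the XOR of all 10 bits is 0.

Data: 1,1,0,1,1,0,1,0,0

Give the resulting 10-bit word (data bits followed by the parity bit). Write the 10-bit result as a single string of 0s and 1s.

XOR of the 9 data bits: 1⊕1⊕0⊕1⊕1⊕0⊕1⊕0⊕0 = 1
Parity bit = 1 (so all 10 bits XOR to 0).

1101101001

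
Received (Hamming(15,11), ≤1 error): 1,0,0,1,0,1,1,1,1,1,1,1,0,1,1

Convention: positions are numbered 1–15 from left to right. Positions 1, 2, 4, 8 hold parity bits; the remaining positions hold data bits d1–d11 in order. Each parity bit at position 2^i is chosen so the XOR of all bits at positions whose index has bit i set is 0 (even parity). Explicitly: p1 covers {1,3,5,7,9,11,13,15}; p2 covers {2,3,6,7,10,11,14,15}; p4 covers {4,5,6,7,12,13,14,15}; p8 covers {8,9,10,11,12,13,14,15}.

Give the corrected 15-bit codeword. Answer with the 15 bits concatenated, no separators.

s1 (pos 1,3,5,7,9,11,13,15): 1⊕0⊕0⊕1⊕1⊕1⊕0⊕1 = 1
s2 (pos 2,3,6,7,10,11,14,15): 0⊕0⊕1⊕1⊕1⊕1⊕1⊕1 = 0
s4 (pos 4,5,6,7,12,13,14,15): 1⊕0⊕1⊕1⊕1⊕0⊕1⊕1 = 0
s8 (pos 8,9,10,11,12,13,14,15): 1⊕1⊕1⊕1⊕1⊕0⊕1⊕1 = 1
Syndrome s8…s1 = 1001 → error at position 9.
Flip position 9: 100101111111011 → 100101110111011

100101110111011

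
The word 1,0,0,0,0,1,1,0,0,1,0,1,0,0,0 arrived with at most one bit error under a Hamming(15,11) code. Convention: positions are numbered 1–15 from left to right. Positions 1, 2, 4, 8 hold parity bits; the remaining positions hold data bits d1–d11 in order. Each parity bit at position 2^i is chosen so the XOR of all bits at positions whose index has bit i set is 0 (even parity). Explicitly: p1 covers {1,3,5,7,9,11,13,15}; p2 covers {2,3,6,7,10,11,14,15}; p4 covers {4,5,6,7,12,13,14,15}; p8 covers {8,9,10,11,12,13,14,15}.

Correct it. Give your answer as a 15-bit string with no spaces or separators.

100000100101000

s1 (pos 1,3,5,7,9,11,13,15): 1⊕0⊕0⊕1⊕0⊕0⊕0⊕0 = 0
s2 (pos 2,3,6,7,10,11,14,15): 0⊕0⊕1⊕1⊕1⊕0⊕0⊕0 = 1
s4 (pos 4,5,6,7,12,13,14,15): 0⊕0⊕1⊕1⊕1⊕0⊕0⊕0 = 1
s8 (pos 8,9,10,11,12,13,14,15): 0⊕0⊕1⊕0⊕1⊕0⊕0⊕0 = 0
Syndrome s8…s1 = 0110 → error at position 6.
Flip position 6: 100001100101000 → 100000100101000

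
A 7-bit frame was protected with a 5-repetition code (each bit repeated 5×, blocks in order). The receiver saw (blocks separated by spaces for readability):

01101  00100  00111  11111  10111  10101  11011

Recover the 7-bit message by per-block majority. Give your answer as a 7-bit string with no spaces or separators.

1011111

Block 1 (01101): 3 ones → 1
Block 2 (00100): 1 one → 0
Block 3 (00111): 3 ones → 1
Block 4 (11111): 5 ones → 1
Block 5 (10111): 4 ones → 1
Block 6 (10101): 3 ones → 1
Block 7 (11011): 4 ones → 1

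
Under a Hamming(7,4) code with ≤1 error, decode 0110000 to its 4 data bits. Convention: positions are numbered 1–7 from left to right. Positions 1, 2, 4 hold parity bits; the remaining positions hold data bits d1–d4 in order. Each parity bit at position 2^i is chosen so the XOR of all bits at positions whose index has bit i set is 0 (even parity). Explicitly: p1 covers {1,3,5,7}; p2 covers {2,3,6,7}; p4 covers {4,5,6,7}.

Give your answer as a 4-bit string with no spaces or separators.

s1 (pos 1,3,5,7): 0⊕1⊕0⊕0 = 1
s2 (pos 2,3,6,7): 1⊕1⊕0⊕0 = 0
s4 (pos 4,5,6,7): 0⊕0⊕0⊕0 = 0
Syndrome s4…s1 = 001 → error at position 1.
Flip position 1: 0110000 → 1110000
Read data bits from positions 3,5,6,7: 1000

1000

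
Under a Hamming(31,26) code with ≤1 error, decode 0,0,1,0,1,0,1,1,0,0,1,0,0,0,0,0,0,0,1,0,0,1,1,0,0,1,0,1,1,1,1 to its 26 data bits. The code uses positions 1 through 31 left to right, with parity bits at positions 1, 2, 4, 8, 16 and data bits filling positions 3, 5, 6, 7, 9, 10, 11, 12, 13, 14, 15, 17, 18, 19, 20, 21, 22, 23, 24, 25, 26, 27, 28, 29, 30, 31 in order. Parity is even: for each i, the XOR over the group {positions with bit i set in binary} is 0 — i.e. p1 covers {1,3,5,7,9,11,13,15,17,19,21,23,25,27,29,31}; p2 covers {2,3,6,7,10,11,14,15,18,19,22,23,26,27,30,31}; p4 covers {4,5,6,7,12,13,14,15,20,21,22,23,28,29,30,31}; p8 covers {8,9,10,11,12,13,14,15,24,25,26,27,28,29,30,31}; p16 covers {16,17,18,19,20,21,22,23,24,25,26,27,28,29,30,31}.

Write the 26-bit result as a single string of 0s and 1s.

s1 (pos 1,3,5,7,9,11,13,15,17,19,21,23,25,27,29,31): 0⊕1⊕1⊕1⊕0⊕1⊕0⊕0⊕0⊕1⊕0⊕1⊕0⊕0⊕1⊕1 = 0
s2 (pos 2,3,6,7,10,11,14,15,18,19,22,23,26,27,30,31): 0⊕1⊕0⊕1⊕0⊕1⊕0⊕0⊕0⊕1⊕1⊕1⊕1⊕0⊕1⊕1 = 1
s4 (pos 4,5,6,7,12,13,14,15,20,21,22,23,28,29,30,31): 0⊕1⊕0⊕1⊕0⊕0⊕0⊕0⊕0⊕0⊕1⊕1⊕1⊕1⊕1⊕1 = 0
s8 (pos 8,9,10,11,12,13,14,15,24,25,26,27,28,29,30,31): 1⊕0⊕0⊕1⊕0⊕0⊕0⊕0⊕0⊕0⊕1⊕0⊕1⊕1⊕1⊕1 = 1
s16 (pos 16,17,18,19,20,21,22,23,24,25,26,27,28,29,30,31): 0⊕0⊕0⊕1⊕0⊕0⊕1⊕1⊕0⊕0⊕1⊕0⊕1⊕1⊕1⊕1 = 0
Syndrome s16…s1 = 01010 → error at position 10.
Flip position 10: 0010101100100000001001100101111 → 0010101101100000001001100101111
Read data bits from positions 3,5,6,7,9,10,11,12,13,14,15,17,18,19,20,21,22,23,24,25,26,27,28,29,30,31: 11010110000001001100101111

11010110000001001100101111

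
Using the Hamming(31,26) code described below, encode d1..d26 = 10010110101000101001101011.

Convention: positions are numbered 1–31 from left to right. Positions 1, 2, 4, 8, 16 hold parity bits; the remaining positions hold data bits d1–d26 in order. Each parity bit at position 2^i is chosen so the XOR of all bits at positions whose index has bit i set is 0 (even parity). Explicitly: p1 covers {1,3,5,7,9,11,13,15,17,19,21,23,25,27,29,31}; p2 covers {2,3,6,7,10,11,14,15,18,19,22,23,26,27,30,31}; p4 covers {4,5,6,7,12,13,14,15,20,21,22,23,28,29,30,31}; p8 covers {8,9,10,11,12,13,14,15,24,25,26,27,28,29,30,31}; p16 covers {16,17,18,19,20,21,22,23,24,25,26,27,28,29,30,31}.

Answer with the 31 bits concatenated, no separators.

1110001101101011000101001101011

Place data at non-parity positions: p1 p2 1 p4 0 0 1 p8 0 1 1 0 1 0 1 p16 0 0 0 1 0 1 0 0 1 1 0 1 0 1 1
p1 (pos 1,3,5,7,9,11,13,15,17,19,21,23,25,27,29,31): XOR of data positions = 1⊕0⊕1⊕0⊕1⊕1⊕1⊕0⊕0⊕0⊕0⊕1⊕0⊕0⊕1 = 1
p2 (pos 2,3,6,7,10,11,14,15,18,19,22,23,26,27,30,31): XOR of data positions = 1⊕0⊕1⊕1⊕1⊕0⊕1⊕0⊕0⊕1⊕0⊕1⊕0⊕1⊕1 = 1
p4 (pos 4,5,6,7,12,13,14,15,20,21,22,23,28,29,30,31): XOR of data positions = 0⊕0⊕1⊕0⊕1⊕0⊕1⊕1⊕0⊕1⊕0⊕1⊕0⊕1⊕1 = 0
p8 (pos 8,9,10,11,12,13,14,15,24,25,26,27,28,29,30,31): XOR of data positions = 0⊕1⊕1⊕0⊕1⊕0⊕1⊕0⊕1⊕1⊕0⊕1⊕0⊕1⊕1 = 1
p16 (pos 16,17,18,19,20,21,22,23,24,25,26,27,28,29,30,31): XOR of data positions = 0⊕0⊕0⊕1⊕0⊕1⊕0⊕0⊕1⊕1⊕0⊕1⊕0⊕1⊕1 = 1
Codeword: 1110001101101011000101001101011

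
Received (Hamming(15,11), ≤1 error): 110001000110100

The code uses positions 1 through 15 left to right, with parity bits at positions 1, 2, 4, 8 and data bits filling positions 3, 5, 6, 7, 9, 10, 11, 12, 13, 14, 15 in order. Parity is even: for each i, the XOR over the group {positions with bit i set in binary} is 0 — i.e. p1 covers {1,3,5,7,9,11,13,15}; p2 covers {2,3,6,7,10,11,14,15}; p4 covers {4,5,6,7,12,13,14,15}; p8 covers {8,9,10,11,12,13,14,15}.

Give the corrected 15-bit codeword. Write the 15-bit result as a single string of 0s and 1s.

s1 (pos 1,3,5,7,9,11,13,15): 1⊕0⊕0⊕0⊕0⊕1⊕1⊕0 = 1
s2 (pos 2,3,6,7,10,11,14,15): 1⊕0⊕1⊕0⊕1⊕1⊕0⊕0 = 0
s4 (pos 4,5,6,7,12,13,14,15): 0⊕0⊕1⊕0⊕0⊕1⊕0⊕0 = 0
s8 (pos 8,9,10,11,12,13,14,15): 0⊕0⊕1⊕1⊕0⊕1⊕0⊕0 = 1
Syndrome s8…s1 = 1001 → error at position 9.
Flip position 9: 110001000110100 → 110001001110100

110001001110100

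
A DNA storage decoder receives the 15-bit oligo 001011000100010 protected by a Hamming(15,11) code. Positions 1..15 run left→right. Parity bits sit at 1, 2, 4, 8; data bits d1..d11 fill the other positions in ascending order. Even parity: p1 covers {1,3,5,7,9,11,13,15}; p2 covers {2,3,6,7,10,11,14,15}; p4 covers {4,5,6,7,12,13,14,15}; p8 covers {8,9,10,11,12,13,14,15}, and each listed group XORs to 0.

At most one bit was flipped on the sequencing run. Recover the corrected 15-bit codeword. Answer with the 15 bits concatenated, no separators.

001111000100010

s1 (pos 1,3,5,7,9,11,13,15): 0⊕1⊕1⊕0⊕0⊕0⊕0⊕0 = 0
s2 (pos 2,3,6,7,10,11,14,15): 0⊕1⊕1⊕0⊕1⊕0⊕1⊕0 = 0
s4 (pos 4,5,6,7,12,13,14,15): 0⊕1⊕1⊕0⊕0⊕0⊕1⊕0 = 1
s8 (pos 8,9,10,11,12,13,14,15): 0⊕0⊕1⊕0⊕0⊕0⊕1⊕0 = 0
Syndrome s8…s1 = 0100 → error at position 4.
Flip position 4: 001011000100010 → 001111000100010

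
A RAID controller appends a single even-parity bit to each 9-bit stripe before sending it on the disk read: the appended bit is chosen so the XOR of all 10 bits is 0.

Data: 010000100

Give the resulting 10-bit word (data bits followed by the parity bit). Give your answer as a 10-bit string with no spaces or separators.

0100001000

XOR of the 9 data bits: 0⊕1⊕0⊕0⊕0⊕0⊕1⊕0⊕0 = 0
Parity bit = 0 (so all 10 bits XOR to 0).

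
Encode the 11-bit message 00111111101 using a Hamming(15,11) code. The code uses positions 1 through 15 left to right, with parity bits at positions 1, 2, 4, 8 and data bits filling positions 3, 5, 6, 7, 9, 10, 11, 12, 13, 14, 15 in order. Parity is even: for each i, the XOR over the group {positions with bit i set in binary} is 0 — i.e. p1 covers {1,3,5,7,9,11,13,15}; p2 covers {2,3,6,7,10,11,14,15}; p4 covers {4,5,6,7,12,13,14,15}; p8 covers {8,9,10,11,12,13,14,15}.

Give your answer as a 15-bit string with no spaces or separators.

Place data at non-parity positions: p1 p2 0 p4 0 1 1 p8 1 1 1 1 1 0 1
p1 (pos 1,3,5,7,9,11,13,15): XOR of data positions = 0⊕0⊕1⊕1⊕1⊕1⊕1 = 1
p2 (pos 2,3,6,7,10,11,14,15): XOR of data positions = 0⊕1⊕1⊕1⊕1⊕0⊕1 = 1
p4 (pos 4,5,6,7,12,13,14,15): XOR of data positions = 0⊕1⊕1⊕1⊕1⊕0⊕1 = 1
p8 (pos 8,9,10,11,12,13,14,15): XOR of data positions = 1⊕1⊕1⊕1⊕1⊕0⊕1 = 0
Codeword: 110101101111101

110101101111101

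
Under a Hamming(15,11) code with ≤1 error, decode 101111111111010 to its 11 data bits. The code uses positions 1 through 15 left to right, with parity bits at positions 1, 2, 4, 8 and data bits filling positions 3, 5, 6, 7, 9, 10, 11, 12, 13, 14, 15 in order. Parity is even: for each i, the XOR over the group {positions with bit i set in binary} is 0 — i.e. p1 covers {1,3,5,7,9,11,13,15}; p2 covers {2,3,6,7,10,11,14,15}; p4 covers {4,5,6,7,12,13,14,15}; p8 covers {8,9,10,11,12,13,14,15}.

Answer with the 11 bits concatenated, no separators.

s1 (pos 1,3,5,7,9,11,13,15): 1⊕1⊕1⊕1⊕1⊕1⊕0⊕0 = 0
s2 (pos 2,3,6,7,10,11,14,15): 0⊕1⊕1⊕1⊕1⊕1⊕1⊕0 = 0
s4 (pos 4,5,6,7,12,13,14,15): 1⊕1⊕1⊕1⊕1⊕0⊕1⊕0 = 0
s8 (pos 8,9,10,11,12,13,14,15): 1⊕1⊕1⊕1⊕1⊕0⊕1⊕0 = 0
Syndrome s8…s1 = 0000 → no error.
Read data bits from positions 3,5,6,7,9,10,11,12,13,14,15: 11111111010

11111111010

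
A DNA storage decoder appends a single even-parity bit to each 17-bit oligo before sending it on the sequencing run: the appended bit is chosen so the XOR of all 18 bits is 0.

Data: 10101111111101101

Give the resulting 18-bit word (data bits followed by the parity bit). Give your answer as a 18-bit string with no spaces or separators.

101011111111011011

XOR of the 17 data bits: 1⊕0⊕1⊕0⊕1⊕1⊕1⊕1⊕1⊕1⊕1⊕1⊕0⊕1⊕1⊕0⊕1 = 1
Parity bit = 1 (so all 18 bits XOR to 0).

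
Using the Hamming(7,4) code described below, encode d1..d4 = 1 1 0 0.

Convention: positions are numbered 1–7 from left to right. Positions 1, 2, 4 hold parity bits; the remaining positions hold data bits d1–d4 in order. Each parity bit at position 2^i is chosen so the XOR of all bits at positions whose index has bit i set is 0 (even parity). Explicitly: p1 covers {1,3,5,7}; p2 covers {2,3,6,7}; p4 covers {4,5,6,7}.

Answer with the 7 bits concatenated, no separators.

Place data at non-parity positions: p1 p2 1 p4 1 0 0
p1 (pos 1,3,5,7): XOR of data positions = 1⊕1⊕0 = 0
p2 (pos 2,3,6,7): XOR of data positions = 1⊕0⊕0 = 1
p4 (pos 4,5,6,7): XOR of data positions = 1⊕0⊕0 = 1
Codeword: 0111100

0111100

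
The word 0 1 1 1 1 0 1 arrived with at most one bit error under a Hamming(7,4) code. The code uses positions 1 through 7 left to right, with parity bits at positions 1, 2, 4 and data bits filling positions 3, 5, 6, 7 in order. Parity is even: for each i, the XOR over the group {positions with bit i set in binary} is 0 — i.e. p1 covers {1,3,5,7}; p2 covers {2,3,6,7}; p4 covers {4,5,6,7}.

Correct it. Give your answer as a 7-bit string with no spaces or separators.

0111100

s1 (pos 1,3,5,7): 0⊕1⊕1⊕1 = 1
s2 (pos 2,3,6,7): 1⊕1⊕0⊕1 = 1
s4 (pos 4,5,6,7): 1⊕1⊕0⊕1 = 1
Syndrome s4…s1 = 111 → error at position 7.
Flip position 7: 0111101 → 0111100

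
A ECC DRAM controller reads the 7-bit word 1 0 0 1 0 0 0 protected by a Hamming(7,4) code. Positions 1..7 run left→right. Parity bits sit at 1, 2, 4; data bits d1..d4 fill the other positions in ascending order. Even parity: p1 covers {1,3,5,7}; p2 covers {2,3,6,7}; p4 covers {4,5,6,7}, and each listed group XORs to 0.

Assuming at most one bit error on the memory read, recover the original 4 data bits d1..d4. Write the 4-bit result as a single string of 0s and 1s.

0100

s1 (pos 1,3,5,7): 1⊕0⊕0⊕0 = 1
s2 (pos 2,3,6,7): 0⊕0⊕0⊕0 = 0
s4 (pos 4,5,6,7): 1⊕0⊕0⊕0 = 1
Syndrome s4…s1 = 101 → error at position 5.
Flip position 5: 1001000 → 1001100
Read data bits from positions 3,5,6,7: 0100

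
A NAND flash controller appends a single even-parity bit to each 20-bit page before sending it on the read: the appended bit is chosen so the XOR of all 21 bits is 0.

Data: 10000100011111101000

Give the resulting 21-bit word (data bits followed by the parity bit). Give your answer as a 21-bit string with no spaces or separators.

XOR of the 20 data bits: 1⊕0⊕0⊕0⊕0⊕1⊕0⊕0⊕0⊕1⊕1⊕1⊕1⊕1⊕1⊕0⊕1⊕0⊕0⊕0 = 1
Parity bit = 1 (so all 21 bits XOR to 0).

100001000111111010001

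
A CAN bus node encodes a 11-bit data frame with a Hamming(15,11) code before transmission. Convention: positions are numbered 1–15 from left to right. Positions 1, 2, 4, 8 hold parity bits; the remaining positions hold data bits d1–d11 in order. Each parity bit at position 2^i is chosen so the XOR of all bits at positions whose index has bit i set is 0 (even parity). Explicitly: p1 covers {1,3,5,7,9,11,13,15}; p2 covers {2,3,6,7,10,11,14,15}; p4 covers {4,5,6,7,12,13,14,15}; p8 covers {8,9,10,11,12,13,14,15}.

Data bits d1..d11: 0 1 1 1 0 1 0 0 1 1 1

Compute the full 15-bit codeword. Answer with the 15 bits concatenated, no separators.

010011100100111

Place data at non-parity positions: p1 p2 0 p4 1 1 1 p8 0 1 0 0 1 1 1
p1 (pos 1,3,5,7,9,11,13,15): XOR of data positions = 0⊕1⊕1⊕0⊕0⊕1⊕1 = 0
p2 (pos 2,3,6,7,10,11,14,15): XOR of data positions = 0⊕1⊕1⊕1⊕0⊕1⊕1 = 1
p4 (pos 4,5,6,7,12,13,14,15): XOR of data positions = 1⊕1⊕1⊕0⊕1⊕1⊕1 = 0
p8 (pos 8,9,10,11,12,13,14,15): XOR of data positions = 0⊕1⊕0⊕0⊕1⊕1⊕1 = 0
Codeword: 010011100100111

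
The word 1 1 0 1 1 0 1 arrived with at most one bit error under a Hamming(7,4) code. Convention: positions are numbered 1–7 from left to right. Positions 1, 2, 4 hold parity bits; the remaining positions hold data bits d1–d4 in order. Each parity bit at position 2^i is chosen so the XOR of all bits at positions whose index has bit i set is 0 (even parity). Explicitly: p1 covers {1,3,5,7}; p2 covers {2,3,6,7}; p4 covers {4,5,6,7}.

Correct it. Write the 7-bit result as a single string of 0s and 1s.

s1 (pos 1,3,5,7): 1⊕0⊕1⊕1 = 1
s2 (pos 2,3,6,7): 1⊕0⊕0⊕1 = 0
s4 (pos 4,5,6,7): 1⊕1⊕0⊕1 = 1
Syndrome s4…s1 = 101 → error at position 5.
Flip position 5: 1101101 → 1101001

1101001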